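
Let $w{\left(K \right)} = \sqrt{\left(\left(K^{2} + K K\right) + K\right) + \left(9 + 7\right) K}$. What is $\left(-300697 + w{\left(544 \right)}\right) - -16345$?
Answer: $-284352 + 68 \sqrt{130} \approx -2.8358 \cdot 10^{5}$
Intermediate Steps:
$w{\left(K \right)} = \sqrt{2 K^{2} + 17 K}$ ($w{\left(K \right)} = \sqrt{\left(\left(K^{2} + K^{2}\right) + K\right) + 16 K} = \sqrt{\left(2 K^{2} + K\right) + 16 K} = \sqrt{\left(K + 2 K^{2}\right) + 16 K} = \sqrt{2 K^{2} + 17 K}$)
$\left(-300697 + w{\left(544 \right)}\right) - -16345 = \left(-300697 + \sqrt{544 \left(17 + 2 \cdot 544\right)}\right) - -16345 = \left(-300697 + \sqrt{544 \left(17 + 1088\right)}\right) + \left(-55 + 16400\right) = \left(-300697 + \sqrt{544 \cdot 1105}\right) + 16345 = \left(-300697 + \sqrt{601120}\right) + 16345 = \left(-300697 + 68 \sqrt{130}\right) + 16345 = -284352 + 68 \sqrt{130}$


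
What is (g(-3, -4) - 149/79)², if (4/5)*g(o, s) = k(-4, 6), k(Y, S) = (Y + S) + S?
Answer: 410881/6241 ≈ 65.836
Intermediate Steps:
k(Y, S) = Y + 2*S (k(Y, S) = (S + Y) + S = Y + 2*S)
g(o, s) = 10 (g(o, s) = 5*(-4 + 2*6)/4 = 5*(-4 + 12)/4 = (5/4)*8 = 10)
(g(-3, -4) - 149/79)² = (10 - 149/79)² = (641/79)² = 410881/6241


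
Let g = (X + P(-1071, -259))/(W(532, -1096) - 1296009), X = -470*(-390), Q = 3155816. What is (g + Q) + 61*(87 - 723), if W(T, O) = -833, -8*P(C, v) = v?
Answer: 32338258140061/10374736 ≈ 3.1170e+6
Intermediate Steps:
P(C, v) = -v/8
X = 183300
g = -1466659/10374736 (g = (183300 - ⅛*(-259))/(-833 - 1296009) = (183300 + 259/8)/(-1296842) = (1466659/8)*(-1/1296842) = -1466659/10374736 ≈ -0.14137)
(g + Q) + 61*(87 - 723) = (-1466659/10374736 + 3155816) + 61*(87 - 723) = 32740756397917/10374736 + 61*(-636) = 32740756397917/10374736 - 38796 = 32338258140061/10374736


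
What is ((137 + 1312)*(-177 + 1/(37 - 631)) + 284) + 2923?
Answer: -16715717/66 ≈ -2.5327e+5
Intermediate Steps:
((137 + 1312)*(-177 + 1/(37 - 631)) + 284) + 2923 = (1449*(-177 + 1/(-594)) + 284) + 2923 = (1449*(-177 - 1/594) + 284) + 2923 = (1449*(-105139/594) + 284) + 2923 = (-16927379/66 + 284) + 2923 = -16908635/66 + 2923 = -16715717/66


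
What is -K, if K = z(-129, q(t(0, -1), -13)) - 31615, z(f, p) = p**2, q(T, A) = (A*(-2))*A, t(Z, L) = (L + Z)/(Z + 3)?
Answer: -82629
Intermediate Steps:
t(Z, L) = (L + Z)/(3 + Z)
q(T, A) = -2*A**2 (q(T, A) = (-2*A)*A = -2*A**2)
K = 82629 (K = (-2*(-13)**2)**2 - 31615 = (-2*169)**2 - 31615 = (-338)**2 - 31615 = 114244 - 31615 = 82629)
-K = -1*82629 = -82629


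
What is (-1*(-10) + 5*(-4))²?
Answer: 100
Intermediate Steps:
(-1*(-10) + 5*(-4))² = (10 - 20)² = (-10)² = 100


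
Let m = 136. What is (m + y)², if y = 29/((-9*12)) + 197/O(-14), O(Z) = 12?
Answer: 16875664/729 ≈ 23149.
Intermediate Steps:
y = 436/27 (y = 29/((-9*12)) + 197/12 = 29/(-108) + 197*(1/12) = 29*(-1/108) + 197/12 = -29/108 + 197/12 = 436/27 ≈ 16.148)
(m + y)² = (136 + 436/27)² = (4108/27)² = 16875664/729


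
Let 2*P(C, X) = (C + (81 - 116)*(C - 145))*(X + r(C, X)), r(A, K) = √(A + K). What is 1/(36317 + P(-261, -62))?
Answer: -1584408/690434773739 - 27898*I*√323/690434773739 ≈ -2.2948e-6 - 7.2619e-7*I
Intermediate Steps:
P(C, X) = (5075 - 34*C)*(X + √(C + X))/2 (P(C, X) = ((C + (81 - 116)*(C - 145))*(X + √(C + X)))/2 = ((C - 35*(-145 + C))*(X + √(C + X)))/2 = ((C + (5075 - 35*C))*(X + √(C + X)))/2 = ((5075 - 34*C)*(X + √(C + X)))/2 = (5075 - 34*C)*(X + √(C + X))/2)
1/(36317 + P(-261, -62)) = 1/(36317 + ((5075/2)*(-62) + 5075*√(-261 - 62)/2 - 17*(-261)*(-62) - 17*(-261)*√(-261 - 62))) = 1/(36317 + (-157325 + 5075*√(-323)/2 - 275094 - 17*(-261)*√(-323))) = 1/(36317 + (-157325 + 5075*(I*√323)/2 - 275094 - 17*(-261)*I*√323)) = 1/(36317 + (-157325 + 5075*I*√323/2 - 275094 + 4437*I*√323)) = 1/(36317 + (-432419 + 13949*I*√323/2)) = 1/(-396102 + 13949*I*√323/2)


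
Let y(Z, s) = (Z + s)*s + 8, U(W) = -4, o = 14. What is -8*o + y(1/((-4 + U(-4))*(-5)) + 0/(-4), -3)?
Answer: -3803/40 ≈ -95.075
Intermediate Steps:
y(Z, s) = 8 + s*(Z + s) (y(Z, s) = s*(Z + s) + 8 = 8 + s*(Z + s))
-8*o + y(1/((-4 + U(-4))*(-5)) + 0/(-4), -3) = -8*14 + (8 + (-3)**2 + (1/(-4 - 4*(-5)) + 0/(-4))*(-3)) = -112 + (8 + 9 + (-1/5/(-8) + 0*(-1/4))*(-3)) = -112 + (8 + 9 + (-1/8*(-1/5) + 0)*(-3)) = -112 + (8 + 9 + (1/40 + 0)*(-3)) = -112 + (8 + 9 + (1/40)*(-3)) = -112 + (8 + 9 - 3/40) = -112 + 677/40 = -3803/40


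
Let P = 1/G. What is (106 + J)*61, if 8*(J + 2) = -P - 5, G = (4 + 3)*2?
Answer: 706197/112 ≈ 6305.3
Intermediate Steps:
G = 14 (G = 7*2 = 14)
P = 1/14 ≈ 0.071429
J = -295/112 (J = -2 + (-1*1/14 - 5)/8 = -2 + (-1/14 - 5)/8 = -2 + (1/8)*(-71/14) = -2 - 71/112 = -295/112 ≈ -2.6339)
(106 + J)*61 = (106 - 295/112)*61 = (11577/112)*61 = 706197/112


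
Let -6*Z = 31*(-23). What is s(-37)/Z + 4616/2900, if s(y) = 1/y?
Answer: 30439324/19126225 ≈ 1.5915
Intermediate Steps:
Z = 713/6 (Z = -31*(-23)/6 = -1/6*(-713) = 713/6 ≈ 118.83)
s(-37)/Z + 4616/2900 = 1/((-37)*(713/6)) + 4616/2900 = -1/37*6/713 + 4616*(1/2900) = -6/26381 + 1154/725 = 30439324/19126225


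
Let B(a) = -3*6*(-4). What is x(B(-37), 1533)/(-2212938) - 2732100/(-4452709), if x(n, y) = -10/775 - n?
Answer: 468587363578429/763651593550755 ≈ 0.61361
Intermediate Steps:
B(a) = 72 (B(a) = -18*(-4) = 72)
x(n, y) = -2/155 - n (x(n, y) = -10*1/775 - n = -2/155 - n)
x(B(-37), 1533)/(-2212938) - 2732100/(-4452709) = (-2/155 - 1*72)/(-2212938) - 2732100/(-4452709) = (-2/155 - 72)*(-1/2212938) - 2732100*(-1/4452709) = -11162/155*(-1/2212938) + 2732100/4452709 = 5581/171502695 + 2732100/4452709 = 468587363578429/763651593550755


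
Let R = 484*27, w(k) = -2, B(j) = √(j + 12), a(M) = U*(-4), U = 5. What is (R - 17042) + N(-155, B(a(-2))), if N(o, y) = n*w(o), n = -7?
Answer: -3960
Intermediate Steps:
a(M) = -20 (a(M) = 5*(-4) = -20)
B(j) = √(12 + j)
R = 13068
N(o, y) = 14 (N(o, y) = -7*(-2) = 14)
(R - 17042) + N(-155, B(a(-2))) = (13068 - 17042) + 14 = -3974 + 14 = -3960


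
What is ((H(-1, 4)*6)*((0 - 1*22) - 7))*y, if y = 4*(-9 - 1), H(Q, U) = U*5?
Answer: 139200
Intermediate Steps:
H(Q, U) = 5*U
y = -40 (y = 4*(-10) = -40)
((H(-1, 4)*6)*((0 - 1*22) - 7))*y = (((5*4)*6)*((0 - 1*22) - 7))*(-40) = ((20*6)*((0 - 22) - 7))*(-40) = (120*(-22 - 7))*(-40) = (120*(-29))*(-40) = -3480*(-40) = 139200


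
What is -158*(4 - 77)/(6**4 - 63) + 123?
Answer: 163193/1233 ≈ 132.35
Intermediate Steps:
-158*(4 - 77)/(6**4 - 63) + 123 = -(-11534)/(1296 - 63) + 123 = -(-11534)/1233 + 123 = -158*(-73/1233) + 123 = 11534/1233 + 123 = 163193/1233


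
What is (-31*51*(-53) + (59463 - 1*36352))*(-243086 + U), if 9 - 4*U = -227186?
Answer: -19914852174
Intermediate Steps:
U = 227195/4 (U = 9/4 - ¼*(-227186) = 9/4 + 113593/2 = 227195/4 ≈ 56799.)
(-31*51*(-53) + (59463 - 1*36352))*(-243086 + U) = (-31*51*(-53) + (59463 - 1*36352))*(-243086 + 227195/4) = (-1581*(-53) + (59463 - 36352))*(-745149/4) = (83793 + 23111)*(-745149/4) = 106904*(-745149/4) = -19914852174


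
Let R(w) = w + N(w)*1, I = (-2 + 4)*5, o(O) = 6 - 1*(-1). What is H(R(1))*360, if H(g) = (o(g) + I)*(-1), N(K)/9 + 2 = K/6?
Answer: -6120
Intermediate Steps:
o(O) = 7 (o(O) = 6 + 1 = 7)
N(K) = -18 + 3*K/2 (N(K) = -18 + 9*(K/6) = -18 + 3*K/2)
I = 10 (I = 2*5 = 10)
R(w) = -18 + 5*w/2 (R(w) = w + (-18 + 3*w/2)*1 = w + (-18 + 3*w/2) = -18 + 5*w/2)
H(g) = -17 (H(g) = (7 + 10)*(-1) = 17*(-1) = -17)
H(R(1))*360 = -17*360 = -6120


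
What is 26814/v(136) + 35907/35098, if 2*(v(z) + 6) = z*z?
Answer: 636485133/162187858 ≈ 3.9244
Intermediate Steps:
v(z) = -6 + z**2/2 (v(z) = -6 + (z*z)/2 = -6 + z**2/2)
26814/v(136) + 35907/35098 = 26814/(-6 + (1/2)*136**2) + 35907/35098 = 26814/(-6 + (1/2)*18496) + 35907*(1/35098) = 26814/(-6 + 9248) + 35907/35098 = 26814/9242 + 35907/35098 = 26814*(1/9242) + 35907/35098 = 13407/4621 + 35907/35098 = 636485133/162187858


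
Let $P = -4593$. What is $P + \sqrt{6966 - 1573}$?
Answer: $-4593 + \sqrt{5393} \approx -4519.6$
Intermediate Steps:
$P + \sqrt{6966 - 1573} = -4593 + \sqrt{6966 - 1573} = -4593 + \sqrt{5393}$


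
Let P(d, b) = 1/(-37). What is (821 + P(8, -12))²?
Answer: 922701376/1369 ≈ 6.7400e+5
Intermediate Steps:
P(d, b) = -1/37
(821 + P(8, -12))² = (821 - 1/37)² = (30376/37)² = 922701376/1369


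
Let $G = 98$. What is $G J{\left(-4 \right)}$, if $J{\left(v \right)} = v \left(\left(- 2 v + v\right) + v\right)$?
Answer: $0$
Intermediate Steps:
$J{\left(v \right)} = 0$ ($J{\left(v \right)} = v \left(- v + v\right) = v 0 = 0$)
$G J{\left(-4 \right)} = 98 \cdot 0 = 0$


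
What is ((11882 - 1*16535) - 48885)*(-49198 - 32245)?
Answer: 4360295334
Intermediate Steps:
((11882 - 1*16535) - 48885)*(-49198 - 32245) = ((11882 - 16535) - 48885)*(-81443) = (-4653 - 48885)*(-81443) = -53538*(-81443) = 4360295334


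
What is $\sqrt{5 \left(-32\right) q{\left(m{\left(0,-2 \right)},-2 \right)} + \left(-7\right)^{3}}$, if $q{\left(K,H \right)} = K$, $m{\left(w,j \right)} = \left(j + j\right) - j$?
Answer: $i \sqrt{23} \approx 4.7958 i$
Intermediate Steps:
$m{\left(w,j \right)} = j$ ($m{\left(w,j \right)} = 2 j - j = j$)
$\sqrt{5 \left(-32\right) q{\left(m{\left(0,-2 \right)},-2 \right)} + \left(-7\right)^{3}} = \sqrt{5 \left(-32\right) \left(-2\right) + \left(-7\right)^{3}} = \sqrt{\left(-160\right) \left(-2\right) - 343} = \sqrt{320 - 343} = \sqrt{-23} = i \sqrt{23}$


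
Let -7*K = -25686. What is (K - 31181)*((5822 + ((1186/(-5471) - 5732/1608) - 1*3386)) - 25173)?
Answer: 9631891680749789/15395394 ≈ 6.2563e+8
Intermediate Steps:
K = 25686/7 (K = -⅐*(-25686) = 25686/7 ≈ 3669.4)
(K - 31181)*((5822 + ((1186/(-5471) - 5732/1608) - 1*3386)) - 25173) = (25686/7 - 31181)*((5822 + ((1186/(-5471) - 5732/1608) - 1*3386)) - 25173) = -192581*((5822 + ((1186*(-1/5471) - 5732*1/1608) - 3386)) - 25173)/7 = -192581*((5822 + ((-1186/5471 - 1433/402) - 3386)) - 25173)/7 = -192581*((5822 + (-8316715/2199342 - 3386)) - 25173)/7 = -192581*((5822 - 7455288727/2199342) - 25173)/7 = -192581*(5349280397/2199342 - 25173)/7 = -192581/7*(-50014755769/2199342) = 9631891680749789/15395394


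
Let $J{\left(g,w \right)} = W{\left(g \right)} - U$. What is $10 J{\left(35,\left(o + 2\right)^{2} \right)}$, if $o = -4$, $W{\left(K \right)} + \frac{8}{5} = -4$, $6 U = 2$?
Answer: $- \frac{178}{3} \approx -59.333$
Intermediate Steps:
$U = \frac{1}{3}$ ($U = \frac{1}{6} \cdot 2 = \frac{1}{3} \approx 0.33333$)
$W{\left(K \right)} = - \frac{28}{5}$ ($W{\left(K \right)} = - \frac{8}{5} - 4 = - \frac{28}{5}$)
$J{\left(g,w \right)} = - \frac{89}{15}$ ($J{\left(g,w \right)} = - \frac{28}{5} - \frac{1}{3} = - \frac{89}{15}$)
$10 J{\left(35,\left(o + 2\right)^{2} \right)} = 10 \left(- \frac{89}{15}\right) = - \frac{178}{3}$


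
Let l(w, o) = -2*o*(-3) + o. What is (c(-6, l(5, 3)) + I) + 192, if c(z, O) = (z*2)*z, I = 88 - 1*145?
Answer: 207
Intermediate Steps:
l(w, o) = 7*o (l(w, o) = -(-6)*o + o = 6*o + o = 7*o)
I = -57 (I = 88 - 145 = -57)
c(z, O) = 2*z² (c(z, O) = (2*z)*z = 2*z²)
(c(-6, l(5, 3)) + I) + 192 = (2*(-6)² - 57) + 192 = (2*36 - 57) + 192 = (72 - 57) + 192 = 15 + 192 = 207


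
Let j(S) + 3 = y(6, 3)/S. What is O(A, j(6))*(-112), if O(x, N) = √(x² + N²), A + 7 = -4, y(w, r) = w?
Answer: -560*√5 ≈ -1252.2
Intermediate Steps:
j(S) = -3 + 6/S
A = -11 (A = -7 - 4 = -11)
O(x, N) = √(N² + x²)
O(A, j(6))*(-112) = √((-3 + 6/6)² + (-11)²)*(-112) = √((-3 + 6*(⅙))² + 121)*(-112) = √((-3 + 1)² + 121)*(-112) = √((-2)² + 121)*(-112) = √(4 + 121)*(-112) = √125*(-112) = (5*√5)*(-112) = -560*√5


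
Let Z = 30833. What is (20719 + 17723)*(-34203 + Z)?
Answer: -129549540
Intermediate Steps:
(20719 + 17723)*(-34203 + Z) = (20719 + 17723)*(-34203 + 30833) = 38442*(-3370) = -129549540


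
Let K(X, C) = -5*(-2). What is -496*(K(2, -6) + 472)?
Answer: -239072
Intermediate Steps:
K(X, C) = 10
-496*(K(2, -6) + 472) = -496*(10 + 472) = -496*482 = -239072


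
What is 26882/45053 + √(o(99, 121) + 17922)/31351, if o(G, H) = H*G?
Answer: 26882/45053 + √29901/31351 ≈ 0.60219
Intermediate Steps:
o(G, H) = G*H
26882/45053 + √(o(99, 121) + 17922)/31351 = 26882/45053 + √(99*121 + 17922)/31351 = 26882*(1/45053) + √(11979 + 17922)*(1/31351) = 26882/45053 + √29901*(1/31351) = 26882/45053 + √29901/31351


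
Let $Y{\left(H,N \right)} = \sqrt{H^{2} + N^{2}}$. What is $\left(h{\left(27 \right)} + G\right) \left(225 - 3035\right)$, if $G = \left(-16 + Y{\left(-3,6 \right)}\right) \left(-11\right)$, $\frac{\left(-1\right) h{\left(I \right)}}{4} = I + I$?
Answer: $112400 + 92730 \sqrt{5} \approx 3.1975 \cdot 10^{5}$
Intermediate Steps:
$h{\left(I \right)} = - 8 I$ ($h{\left(I \right)} = - 4 \left(I + I\right) = - 4 \cdot 2 I = - 8 I$)
$G = 176 - 33 \sqrt{5}$ ($G = \left(-16 + \sqrt{\left(-3\right)^{2} + 6^{2}}\right) \left(-11\right) = \left(-16 + \sqrt{9 + 36}\right) \left(-11\right) = \left(-16 + \sqrt{45}\right) \left(-11\right) = \left(-16 + 3 \sqrt{5}\right) \left(-11\right) = 176 - 33 \sqrt{5} \approx 102.21$)
$\left(h{\left(27 \right)} + G\right) \left(225 - 3035\right) = \left(\left(-8\right) 27 + \left(176 - 33 \sqrt{5}\right)\right) \left(225 - 3035\right) = \left(-216 + \left(176 - 33 \sqrt{5}\right)\right) \left(-2810\right) = \left(-40 - 33 \sqrt{5}\right) \left(-2810\right) = 112400 + 92730 \sqrt{5}$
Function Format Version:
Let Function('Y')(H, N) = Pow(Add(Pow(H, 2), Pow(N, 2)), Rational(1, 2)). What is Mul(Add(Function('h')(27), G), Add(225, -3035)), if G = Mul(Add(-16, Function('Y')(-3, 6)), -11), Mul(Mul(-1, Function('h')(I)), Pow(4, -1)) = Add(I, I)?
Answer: Add(112400, Mul(92730, Pow(5, Rational(1, 2)))) ≈ 3.1975e+5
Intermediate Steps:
Function('h')(I) = Mul(-8, I) (Function('h')(I) = Mul(-4, Add(I, I)) = Mul(-4, Mul(2, I)) = Mul(-8, I))
G = Add(176, Mul(-33, Pow(5, Rational(1, 2)))) (G = Mul(Add(-16, Pow(Add(Pow(-3, 2), Pow(6, 2)), Rational(1, 2))), -11) = Mul(Add(-16, Pow(Add(9, 36), Rational(1, 2))), -11) = Mul(Add(-16, Pow(45, Rational(1, 2))), -11) = Mul(Add(-16, Mul(3, Pow(5, Rational(1, 2)))), -11) = Add(176, Mul(-33, Pow(5, Rational(1, 2)))) ≈ 102.21)
Mul(Add(Function('h')(27), G), Add(225, -3035)) = Mul(Add(Mul(-8, 27), Add(176, Mul(-33, Pow(5, Rational(1, 2))))), Add(225, -3035)) = Mul(Add(-216, Add(176, Mul(-33, Pow(5, Rational(1, 2))))), -2810) = Mul(Add(-40, Mul(-33, Pow(5, Rational(1, 2)))), -2810) = Add(112400, Mul(92730, Pow(5, Rational(1, 2))))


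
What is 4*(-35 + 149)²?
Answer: 51984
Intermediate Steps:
4*(-35 + 149)² = 4*114² = 4*12996 = 51984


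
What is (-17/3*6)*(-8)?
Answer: 272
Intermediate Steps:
(-17/3*6)*(-8) = (-17*⅓*6)*(-8) = -17/3*6*(-8) = -34*(-8) = 272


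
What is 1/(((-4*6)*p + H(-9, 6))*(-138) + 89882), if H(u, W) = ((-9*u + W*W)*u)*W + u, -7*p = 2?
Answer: 7/6734432 ≈ 1.0394e-6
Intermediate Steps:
p = -2/7 (p = -⅐*2 = -2/7 ≈ -0.28571)
H(u, W) = u + W*u*(W² - 9*u) (H(u, W) = ((-9*u + W²)*u)*W + u = ((W² - 9*u)*u)*W + u = (u*(W² - 9*u))*W + u = W*u*(W² - 9*u) + u = u + W*u*(W² - 9*u))
1/(((-4*6)*p + H(-9, 6))*(-138) + 89882) = 1/((-4*6*(-2/7) - 9*(1 + 6³ - 9*6*(-9)))*(-138) + 89882) = 1/((-24*(-2/7) - 9*(1 + 216 + 486))*(-138) + 89882) = 1/((48/7 - 9*703)*(-138) + 89882) = 1/((48/7 - 6327)*(-138) + 89882) = 1/(-44241/7*(-138) + 89882) = 1/(6105258/7 + 89882) = 1/(6734432/7) = 7/6734432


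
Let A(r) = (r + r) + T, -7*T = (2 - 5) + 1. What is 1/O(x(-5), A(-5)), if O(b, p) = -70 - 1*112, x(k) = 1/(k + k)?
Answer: -1/182 ≈ -0.0054945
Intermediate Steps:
T = 2/7 (T = -((2 - 5) + 1)/7 = -(-3 + 1)/7 = -⅐*(-2) = 2/7 ≈ 0.28571)
x(k) = 1/(2*k)
A(r) = 2/7 + 2*r (A(r) = (r + r) + 2/7 = 2*r + 2/7 = 2/7 + 2*r)
O(b, p) = -182 (O(b, p) = -70 - 112 = -182)
1/O(x(-5), A(-5)) = 1/(-182) = -1/182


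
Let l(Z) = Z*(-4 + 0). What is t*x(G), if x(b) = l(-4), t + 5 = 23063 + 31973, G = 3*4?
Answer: 880496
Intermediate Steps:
G = 12
t = 55031 (t = -5 + (23063 + 31973) = -5 + 55036 = 55031)
l(Z) = -4*Z (l(Z) = Z*(-4) = -4*Z)
x(b) = 16 (x(b) = -4*(-4) = 16)
t*x(G) = 55031*16 = 880496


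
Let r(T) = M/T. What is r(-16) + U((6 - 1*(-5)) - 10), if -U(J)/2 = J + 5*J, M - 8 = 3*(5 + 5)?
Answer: -115/8 ≈ -14.375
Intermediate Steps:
M = 38 (M = 8 + 3*(5 + 5) = 8 + 3*10 = 8 + 30 = 38)
r(T) = 38/T
U(J) = -12*J (U(J) = -2*(J + 5*J) = -12*J)
r(-16) + U((6 - 1*(-5)) - 10) = 38/(-16) - 12*((6 - 1*(-5)) - 10) = 38*(-1/16) - 12*((6 + 5) - 10) = -19/8 - 12*(11 - 10) = -19/8 - 12*1 = -19/8 - 12 = -115/8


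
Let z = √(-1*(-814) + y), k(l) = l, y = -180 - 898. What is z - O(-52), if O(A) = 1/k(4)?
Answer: -¼ + 2*I*√66 ≈ -0.25 + 16.248*I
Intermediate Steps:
y = -1078
z = 2*I*√66 (z = √(-1*(-814) - 1078) = √(814 - 1078) = √(-264) = 2*I*√66 ≈ 16.248*I)
O(A) = ¼ (O(A) = 1/4 = ¼)
z - O(-52) = 2*I*√66 - 1*¼ = 2*I*√66 - ¼ = -¼ + 2*I*√66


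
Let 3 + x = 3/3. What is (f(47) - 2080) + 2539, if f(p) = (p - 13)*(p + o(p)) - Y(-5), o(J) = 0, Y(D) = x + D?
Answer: 2064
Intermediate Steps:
x = -2 (x = -3 + 3/3 = -3 + 3*(⅓) = -3 + 1 = -2)
Y(D) = -2 + D
f(p) = 7 + p*(-13 + p) (f(p) = (p - 13)*(p + 0) - (-2 - 5) = (-13 + p)*p - 1*(-7) = p*(-13 + p) + 7 = 7 + p*(-13 + p))
(f(47) - 2080) + 2539 = ((7 + 47² - 13*47) - 2080) + 2539 = ((7 + 2209 - 611) - 2080) + 2539 = (1605 - 2080) + 2539 = -475 + 2539 = 2064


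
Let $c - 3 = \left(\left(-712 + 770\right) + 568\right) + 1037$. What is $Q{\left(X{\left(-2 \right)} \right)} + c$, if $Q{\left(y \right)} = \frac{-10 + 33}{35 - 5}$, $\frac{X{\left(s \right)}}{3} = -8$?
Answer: $\frac{50003}{30} \approx 1666.8$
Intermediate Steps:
$X{\left(s \right)} = -24$ ($X{\left(s \right)} = 3 \left(-8\right) = -24$)
$c = 1666$ ($c = 3 + \left(\left(\left(-712 + 770\right) + 568\right) + 1037\right) = 3 + \left(\left(58 + 568\right) + 1037\right) = 3 + \left(626 + 1037\right) = 3 + 1663 = 1666$)
$Q{\left(y \right)} = \frac{23}{30}$
$Q{\left(X{\left(-2 \right)} \right)} + c = \frac{23}{30} + 1666 = \frac{50003}{30}$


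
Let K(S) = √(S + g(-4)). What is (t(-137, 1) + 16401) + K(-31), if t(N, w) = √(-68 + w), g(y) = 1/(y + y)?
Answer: 16401 + I*√67 + I*√498/4 ≈ 16401.0 + 13.764*I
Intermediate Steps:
g(y) = 1/(2*y)
K(S) = √(-⅛ + S) (K(S) = √(S + (½)/(-4)) = √(S + (½)*(-¼)) = √(S - ⅛) = √(-⅛ + S))
(t(-137, 1) + 16401) + K(-31) = (√(-68 + 1) + 16401) + √(-2 + 16*(-31))/4 = (√(-67) + 16401) + √(-2 - 496)/4 = (I*√67 + 16401) + √(-498)/4 = (16401 + I*√67) + (I*√498)/4 = (16401 + I*√67) + I*√498/4 = 16401 + I*√67 + I*√498/4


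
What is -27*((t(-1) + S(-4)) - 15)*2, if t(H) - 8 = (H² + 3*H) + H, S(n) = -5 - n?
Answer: 594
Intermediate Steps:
t(H) = 8 + H² + 4*H (t(H) = 8 + ((H² + 3*H) + H) = 8 + (H² + 4*H) = 8 + H² + 4*H)
-27*((t(-1) + S(-4)) - 15)*2 = -27*(((8 + (-1)² + 4*(-1)) + (-5 - 1*(-4))) - 15)*2 = -27*(((8 + 1 - 4) + (-5 + 4)) - 15)*2 = -27*((5 - 1) - 15)*2 = -27*(4 - 15)*2 = -27*(-11)*2 = 297*2 = 594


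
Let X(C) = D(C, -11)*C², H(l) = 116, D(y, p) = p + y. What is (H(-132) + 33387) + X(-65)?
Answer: -287597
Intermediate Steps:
X(C) = C²*(-11 + C) (X(C) = (-11 + C)*C² = C²*(-11 + C))
(H(-132) + 33387) + X(-65) = (116 + 33387) + (-65)²*(-11 - 65) = 33503 + 4225*(-76) = 33503 - 321100 = -287597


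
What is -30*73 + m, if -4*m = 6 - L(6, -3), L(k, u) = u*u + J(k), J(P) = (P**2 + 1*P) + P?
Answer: -8709/4 ≈ -2177.3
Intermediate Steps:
J(P) = P**2 + 2*P (J(P) = (P**2 + P) + P = (P + P**2) + P = P**2 + 2*P)
L(k, u) = u**2 + k*(2 + k) (L(k, u) = u*u + k*(2 + k) = u**2 + k*(2 + k))
m = 51/4 (m = -(6 - ((-3)**2 + 6*(2 + 6)))/4 = -(6 - (9 + 6*8))/4 = -(6 - (9 + 48))/4 = -(6 - 1*57)/4 = -(6 - 57)/4 = -1/4*(-51) = 51/4 ≈ 12.750)
-30*73 + m = -30*73 + 51/4 = -2190 + 51/4 = -8709/4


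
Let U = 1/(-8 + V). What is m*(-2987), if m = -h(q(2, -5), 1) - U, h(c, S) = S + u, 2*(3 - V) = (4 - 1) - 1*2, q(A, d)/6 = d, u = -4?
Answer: -104545/11 ≈ -9504.1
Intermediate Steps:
q(A, d) = 6*d
V = 5/2 (V = 3 - ((4 - 1) - 1*2)/2 = 3 - (3 - 2)/2 = 3 - ½*1 = 3 - ½ = 5/2 ≈ 2.5000)
h(c, S) = -4 + S (h(c, S) = S - 4 = -4 + S)
U = -2/11 (U = 1/(-8 + 5/2) = 1/(-11/2) = -2/11 ≈ -0.18182)
m = 35/11 (m = -(-4 + 1) - 1*(-2/11) = -1*(-3) + 2/11 = 3 + 2/11 = 35/11 ≈ 3.1818)
m*(-2987) = (35/11)*(-2987) = -104545/11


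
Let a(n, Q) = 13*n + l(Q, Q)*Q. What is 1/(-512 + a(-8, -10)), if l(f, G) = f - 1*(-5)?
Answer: -1/566 ≈ -0.0017668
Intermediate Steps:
l(f, G) = 5 + f (l(f, G) = f + 5 = 5 + f)
a(n, Q) = 13*n + Q*(5 + Q) (a(n, Q) = 13*n + (5 + Q)*Q = 13*n + Q*(5 + Q))
1/(-512 + a(-8, -10)) = 1/(-512 + (13*(-8) - 10*(5 - 10))) = 1/(-512 + (-104 - 10*(-5))) = 1/(-512 + (-104 + 50)) = 1/(-512 - 54) = 1/(-566) = -1/566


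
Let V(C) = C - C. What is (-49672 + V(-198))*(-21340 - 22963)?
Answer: 2200618616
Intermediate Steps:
V(C) = 0
(-49672 + V(-198))*(-21340 - 22963) = (-49672 + 0)*(-21340 - 22963) = -49672*(-44303) = 2200618616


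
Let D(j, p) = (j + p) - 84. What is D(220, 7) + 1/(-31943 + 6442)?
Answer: 3646642/25501 ≈ 143.00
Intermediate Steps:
D(j, p) = -84 + j + p
D(220, 7) + 1/(-31943 + 6442) = (-84 + 220 + 7) + 1/(-31943 + 6442) = 143 + 1/(-25501) = 143 - 1/25501 = 3646642/25501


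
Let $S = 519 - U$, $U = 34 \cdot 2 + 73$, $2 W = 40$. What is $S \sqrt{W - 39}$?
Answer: $378 i \sqrt{19} \approx 1647.7 i$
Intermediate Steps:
$W = 20$ ($W = \frac{1}{2} \cdot 40 = 20$)
$U = 141$ ($U = 68 + 73 = 141$)
$S = 378$ ($S = 519 - 141 = 378$)
$S \sqrt{W - 39} = 378 \sqrt{20 - 39} = 378 \sqrt{-19} = 378 i \sqrt{19}$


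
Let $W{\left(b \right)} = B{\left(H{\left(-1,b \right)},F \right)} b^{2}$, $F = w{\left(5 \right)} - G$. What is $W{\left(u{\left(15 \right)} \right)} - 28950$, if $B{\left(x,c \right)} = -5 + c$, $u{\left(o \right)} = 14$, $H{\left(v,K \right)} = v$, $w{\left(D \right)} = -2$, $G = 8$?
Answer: $-31890$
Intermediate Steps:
$F = -10$ ($F = -2 - 8 = -10$)
$W{\left(b \right)} = - 15 b^{2}$ ($W{\left(b \right)} = \left(-5 - 10\right) b^{2} = - 15 b^{2}$)
$W{\left(u{\left(15 \right)} \right)} - 28950 = - 15 \cdot 14^{2} - 28950 = \left(-15\right) 196 - 28950 = -2940 - 28950 = -31890$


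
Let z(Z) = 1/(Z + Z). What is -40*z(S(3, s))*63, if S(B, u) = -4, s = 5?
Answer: 315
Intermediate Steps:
z(Z) = 1/(2*Z)
-40*z(S(3, s))*63 = -20/(-4)*63 = -20*(-1)/4*63 = -40*(-1/8)*63 = 5*63 = 315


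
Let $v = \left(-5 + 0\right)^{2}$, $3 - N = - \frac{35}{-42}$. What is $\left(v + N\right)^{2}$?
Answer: $\frac{26569}{36} \approx 738.03$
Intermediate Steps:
$N = \frac{13}{6}$ ($N = 3 - - \frac{35}{-42} = 3 - \left(-35\right) \left(- \frac{1}{42}\right) = 3 - \frac{5}{6} = \frac{13}{6} \approx 2.1667$)
$v = 25$ ($v = \left(-5\right)^{2} = 25$)
$\left(v + N\right)^{2} = \left(25 + \frac{13}{6}\right)^{2} = \left(\frac{163}{6}\right)^{2} = \frac{26569}{36}$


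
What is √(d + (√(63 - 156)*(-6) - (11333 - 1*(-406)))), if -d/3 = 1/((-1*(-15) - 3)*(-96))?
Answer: √(-27046650 - 13824*I*√93)/48 ≈ 0.26702 - 108.35*I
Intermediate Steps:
d = 1/384 (d = -3*(-1/(96*(-1*(-15) - 3))) = -3*(-1/(96*(15 - 3))) = -3/(12*(-96)) = -3/(-1152) = -3*(-1/1152) = 1/384 ≈ 0.0026042)
√(d + (√(63 - 156)*(-6) - (11333 - 1*(-406)))) = √(1/384 + (√(63 - 156)*(-6) - (11333 - 1*(-406)))) = √(1/384 + (√(-93)*(-6) - (11333 + 406))) = √(1/384 + ((I*√93)*(-6) - 1*11739)) = √(1/384 + (-6*I*√93 - 11739)) = √(1/384 + (-11739 - 6*I*√93)) = √(-4507775/384 - 6*I*√93)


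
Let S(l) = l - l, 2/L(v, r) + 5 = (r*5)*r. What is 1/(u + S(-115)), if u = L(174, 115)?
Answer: 33060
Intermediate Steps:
L(v, r) = 2/(-5 + 5*r²) (L(v, r) = 2/(-5 + (r*5)*r) = 2/(-5 + (5*r)*r) = 2/(-5 + 5*r²))
u = 1/33060 (u = 2/(5*(-1 + 115²)) = 2/(5*(-1 + 13225)) = (⅖)/13224 = (⅖)*(1/13224) = 1/33060 ≈ 3.0248e-5)
S(l) = 0
1/(u + S(-115)) = 1/(1/33060 + 0) = 1/(1/33060) = 33060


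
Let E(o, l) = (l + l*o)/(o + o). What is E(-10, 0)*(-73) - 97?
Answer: -97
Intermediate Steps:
E(o, l) = (l + l*o)/(2*o) (E(o, l) = (l + l*o)/((2*o)) = (l + l*o)*(1/(2*o)) = (l + l*o)/(2*o))
E(-10, 0)*(-73) - 97 = ((½)*0*(1 - 10)/(-10))*(-73) - 97 = ((½)*0*(-⅒)*(-9))*(-73) - 97 = 0*(-73) - 97 = 0 - 97 = -97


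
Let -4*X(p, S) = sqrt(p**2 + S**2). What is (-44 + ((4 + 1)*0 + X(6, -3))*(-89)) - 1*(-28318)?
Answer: 28274 + 267*sqrt(5)/4 ≈ 28423.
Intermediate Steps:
X(p, S) = -sqrt(S**2 + p**2)/4 (X(p, S) = -sqrt(p**2 + S**2)/4 = -sqrt(S**2 + p**2)/4)
(-44 + ((4 + 1)*0 + X(6, -3))*(-89)) - 1*(-28318) = (-44 + ((4 + 1)*0 - sqrt((-3)**2 + 6**2)/4)*(-89)) - 1*(-28318) = (-44 + (5*0 - sqrt(9 + 36)/4)*(-89)) + 28318 = (-44 + (0 - 3*sqrt(5)/4)*(-89)) + 28318 = (-44 - 3*sqrt(5)/4*(-89)) + 28318 = (-44 + 267*sqrt(5)/4) + 28318 = 28274 + 267*sqrt(5)/4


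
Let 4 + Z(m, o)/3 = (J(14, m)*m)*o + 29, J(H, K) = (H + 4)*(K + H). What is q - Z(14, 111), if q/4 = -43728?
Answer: -2524635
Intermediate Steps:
q = -174912 (q = 4*(-43728) = -174912)
J(H, K) = (4 + H)*(H + K)
Z(m, o) = 75 + 3*m*o*(252 + 18*m) (Z(m, o) = -12 + 3*(((14**2 + 4*14 + 4*m + 14*m)*m)*o + 29) = -12 + 3*(((196 + 56 + 4*m + 14*m)*m)*o + 29) = -12 + 3*(((252 + 18*m)*m)*o + 29) = -12 + 3*((m*(252 + 18*m))*o + 29) = -12 + 3*(m*o*(252 + 18*m) + 29) = -12 + 3*(29 + m*o*(252 + 18*m)) = -12 + (87 + 3*m*o*(252 + 18*m)) = 75 + 3*m*o*(252 + 18*m))
q - Z(14, 111) = -174912 - (75 + 54*14*111*(14 + 14)) = -174912 - (75 + 54*14*111*28) = -174912 - (75 + 2349648) = -174912 - 1*2349723 = -174912 - 2349723 = -2524635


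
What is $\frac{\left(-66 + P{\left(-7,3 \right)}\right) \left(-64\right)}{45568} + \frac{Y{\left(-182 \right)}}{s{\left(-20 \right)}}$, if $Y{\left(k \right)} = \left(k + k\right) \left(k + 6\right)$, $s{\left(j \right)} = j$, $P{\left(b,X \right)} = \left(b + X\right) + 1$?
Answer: $- \frac{11403047}{3560} \approx -3203.1$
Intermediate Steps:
$P{\left(b,X \right)} = 1 + X + b$ ($P{\left(b,X \right)} = \left(X + b\right) + 1 = 1 + X + b$)
$Y{\left(k \right)} = 2 k \left(6 + k\right)$
$\frac{\left(-66 + P{\left(-7,3 \right)}\right) \left(-64\right)}{45568} + \frac{Y{\left(-182 \right)}}{s{\left(-20 \right)}} = \frac{\left(-66 + \left(1 + 3 - 7\right)\right) \left(-64\right)}{45568} + \frac{2 \left(-182\right) \left(6 - 182\right)}{-20} = \left(-66 - 3\right) \left(-64\right) \frac{1}{45568} + 2 \left(-182\right) \left(-176\right) \left(- \frac{1}{20}\right) = \left(-69\right) \left(-64\right) \frac{1}{45568} + 64064 \left(- \frac{1}{20}\right) = 4416 \cdot \frac{1}{45568} - \frac{16016}{5} = \frac{69}{712} - \frac{16016}{5} = - \frac{11403047}{3560}$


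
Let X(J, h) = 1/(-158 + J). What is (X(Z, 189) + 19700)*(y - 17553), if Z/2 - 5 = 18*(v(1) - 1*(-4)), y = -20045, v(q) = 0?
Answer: -1481342401/2 ≈ -7.4067e+8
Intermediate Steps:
Z = 154 (Z = 10 + 2*(18*(0 - 1*(-4))) = 10 + 2*(18*(0 + 4)) = 10 + 2*(18*4) = 10 + 2*72 = 10 + 144 = 154)
(X(Z, 189) + 19700)*(y - 17553) = (1/(-158 + 154) + 19700)*(-20045 - 17553) = (1/(-4) + 19700)*(-37598) = (-1/4 + 19700)*(-37598) = (78799/4)*(-37598) = -1481342401/2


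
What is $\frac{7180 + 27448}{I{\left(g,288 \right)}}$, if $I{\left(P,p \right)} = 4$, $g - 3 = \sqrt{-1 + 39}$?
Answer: $8657$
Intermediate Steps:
$g = 3 + \sqrt{38}$ ($g = 3 + \sqrt{-1 + 39} = 3 + \sqrt{38} \approx 9.1644$)
$\frac{7180 + 27448}{I{\left(g,288 \right)}} = \frac{7180 + 27448}{4} = 34628 \cdot \frac{1}{4} = 8657$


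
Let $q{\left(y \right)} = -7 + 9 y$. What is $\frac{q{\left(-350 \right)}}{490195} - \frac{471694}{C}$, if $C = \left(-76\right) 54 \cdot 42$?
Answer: $\frac{6070470383}{2223524520} \approx 2.7301$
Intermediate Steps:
$C = -172368$ ($C = \left(-4104\right) 42 = -172368$)
$\frac{q{\left(-350 \right)}}{490195} - \frac{471694}{C} = \frac{-7 + 9 \left(-350\right)}{490195} - \frac{471694}{-172368} = \left(-7 - 3150\right) \frac{1}{490195} - - \frac{12413}{4536} = \left(-3157\right) \frac{1}{490195} + \frac{12413}{4536} = - \frac{3157}{490195} + \frac{12413}{4536} = \frac{6070470383}{2223524520}$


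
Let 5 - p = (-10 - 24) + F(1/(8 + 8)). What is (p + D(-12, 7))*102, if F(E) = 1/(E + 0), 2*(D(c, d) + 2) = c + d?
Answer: 1887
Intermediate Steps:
D(c, d) = -2 + c/2 + d/2 (D(c, d) = -2 + (c + d)/2 = -2 + (c/2 + d/2) = -2 + c/2 + d/2)
F(E) = 1/E
p = 23 (p = 5 - ((-10 - 24) + 1/(1/(8 + 8))) = 5 - (-34 + 1/(1/16)) = 5 - (-34 + 16) = 5 - 1*(-18) = 5 + 18 = 23)
(p + D(-12, 7))*102 = (23 + (-2 + (1/2)*(-12) + (1/2)*7))*102 = (23 + (-2 - 6 + 7/2))*102 = (23 - 9/2)*102 = (37/2)*102 = 1887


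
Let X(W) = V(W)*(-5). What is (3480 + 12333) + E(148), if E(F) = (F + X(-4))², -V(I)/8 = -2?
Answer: 20437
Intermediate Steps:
V(I) = 16 (V(I) = -8*(-2) = 16)
X(W) = -80 (X(W) = 16*(-5) = -80)
E(F) = (-80 + F)² (E(F) = (F - 80)² = (-80 + F)²)
(3480 + 12333) + E(148) = (3480 + 12333) + (-80 + 148)² = 15813 + 68² = 15813 + 4624 = 20437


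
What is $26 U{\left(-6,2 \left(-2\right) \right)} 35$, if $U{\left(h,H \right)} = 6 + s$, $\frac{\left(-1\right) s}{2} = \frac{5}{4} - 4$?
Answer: $10465$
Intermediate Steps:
$s = \frac{11}{2}$ ($s = - 2 \left(\frac{5}{4} - 4\right) = \left(-2\right) \left(- \frac{11}{4}\right) = \frac{11}{2} \approx 5.5$)
$U{\left(h,H \right)} = \frac{23}{2}$ ($U{\left(h,H \right)} = 6 + \frac{11}{2} = \frac{23}{2}$)
$26 U{\left(-6,2 \left(-2\right) \right)} 35 = 26 \cdot \frac{23}{2} \cdot 35 = 299 \cdot 35 = 10465$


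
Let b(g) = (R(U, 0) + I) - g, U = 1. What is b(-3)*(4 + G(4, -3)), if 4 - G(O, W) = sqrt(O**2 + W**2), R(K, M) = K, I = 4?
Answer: 24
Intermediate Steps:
G(O, W) = 4 - sqrt(O**2 + W**2)
b(g) = 5 - g (b(g) = (1 + 4) - g = 5 - g)
b(-3)*(4 + G(4, -3)) = (5 - 1*(-3))*(4 + (4 - sqrt(4**2 + (-3)**2))) = (5 + 3)*(4 + (4 - sqrt(16 + 9))) = 8*(4 + (4 - sqrt(25))) = 8*(4 + (4 - 1*5)) = 8*(4 + (4 - 5)) = 8*(4 - 1) = 8*3 = 24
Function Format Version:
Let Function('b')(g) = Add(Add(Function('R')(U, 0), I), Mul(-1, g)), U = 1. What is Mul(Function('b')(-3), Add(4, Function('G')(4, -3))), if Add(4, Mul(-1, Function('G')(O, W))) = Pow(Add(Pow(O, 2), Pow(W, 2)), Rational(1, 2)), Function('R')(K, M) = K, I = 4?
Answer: 24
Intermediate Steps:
Function('G')(O, W) = Add(4, Mul(-1, Pow(Add(Pow(O, 2), Pow(W, 2)), Rational(1, 2))))
Function('b')(g) = Add(5, Mul(-1, g)) (Function('b')(g) = Add(Add(1, 4), Mul(-1, g)) = Add(5, Mul(-1, g)))
Mul(Function('b')(-3), Add(4, Function('G')(4, -3))) = Mul(Add(5, Mul(-1, -3)), Add(4, Add(4, Mul(-1, Pow(Add(Pow(4, 2), Pow(-3, 2)), Rational(1, 2)))))) = Mul(Add(5, 3), Add(4, Add(4, Mul(-1, Pow(Add(16, 9), Rational(1, 2)))))) = Mul(8, Add(4, Add(4, Mul(-1, Pow(25, Rational(1, 2)))))) = Mul(8, Add(4, Add(4, Mul(-1, 5)))) = Mul(8, Add(4, Add(4, -5))) = Mul(8, Add(4, -1)) = Mul(8, 3) = 24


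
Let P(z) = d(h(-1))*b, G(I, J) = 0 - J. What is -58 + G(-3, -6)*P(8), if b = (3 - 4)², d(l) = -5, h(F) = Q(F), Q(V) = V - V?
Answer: -88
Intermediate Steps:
G(I, J) = -J
Q(V) = 0
h(F) = 0
b = 1 (b = (-1)² = 1)
P(z) = -5 (P(z) = -5*1 = -5)
-58 + G(-3, -6)*P(8) = -58 - 1*(-6)*(-5) = -58 + 6*(-5) = -58 - 30 = -88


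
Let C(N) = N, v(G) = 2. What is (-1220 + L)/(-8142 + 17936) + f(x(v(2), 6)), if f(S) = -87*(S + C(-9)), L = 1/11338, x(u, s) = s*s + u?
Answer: -280178782915/111044372 ≈ -2523.1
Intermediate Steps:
x(u, s) = u + s**2 (x(u, s) = s**2 + u = u + s**2)
L = 1/11338 ≈ 8.8199e-5
f(S) = 783 - 87*S (f(S) = -87*(S - 9) = -87*(-9 + S) = 783 - 87*S)
(-1220 + L)/(-8142 + 17936) + f(x(v(2), 6)) = (-1220 + 1/11338)/(-8142 + 17936) + (783 - 87*(2 + 6**2)) = -13832359/11338/9794 + (783 - 87*(2 + 36)) = -13832359/11338*1/9794 + (783 - 87*38) = -13832359/111044372 + (783 - 3306) = -13832359/111044372 - 2523 = -280178782915/111044372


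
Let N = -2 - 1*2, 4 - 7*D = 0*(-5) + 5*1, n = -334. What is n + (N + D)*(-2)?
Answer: -2280/7 ≈ -325.71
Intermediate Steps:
D = -⅐ (D = 4/7 - (0*(-5) + 5*1)/7 = 4/7 - (0 + 5)/7 = 4/7 - ⅐*5 = 4/7 - 5/7 = -⅐ ≈ -0.14286)
N = -4 (N = -2 - 2 = -4)
n + (N + D)*(-2) = -334 + (-4 - ⅐)*(-2) = -334 - 29/7*(-2) = -334 + 58/7 = -2280/7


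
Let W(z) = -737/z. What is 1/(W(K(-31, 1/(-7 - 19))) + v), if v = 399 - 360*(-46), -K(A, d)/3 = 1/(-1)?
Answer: 3/50140 ≈ 5.9832e-5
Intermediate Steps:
K(A, d) = 3 (K(A, d) = -3/(-1) = -3*(-1) = 3)
v = 16959 (v = 399 + 16560 = 16959)
1/(W(K(-31, 1/(-7 - 19))) + v) = 1/(-737/3 + 16959) = 1/(50140/3) = 3/50140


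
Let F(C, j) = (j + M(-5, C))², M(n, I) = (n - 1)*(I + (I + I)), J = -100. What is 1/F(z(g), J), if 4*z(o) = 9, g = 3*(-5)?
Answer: 4/78961 ≈ 5.0658e-5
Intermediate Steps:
g = -15
z(o) = 9/4 (z(o) = (¼)*9 = 9/4)
M(n, I) = 3*I*(-1 + n) (M(n, I) = (-1 + n)*(I + 2*I) = (-1 + n)*(3*I) = 3*I*(-1 + n))
F(C, j) = (j - 18*C)² (F(C, j) = (j + 3*C*(-1 - 5))² = (j + 3*C*(-6))² = (j - 18*C)²)
1/F(z(g), J) = 1/((-1*(-100) + 18*(9/4))²) = 1/((100 + 81/2)²) = 1/((281/2)²) = 1/(78961/4) = 4/78961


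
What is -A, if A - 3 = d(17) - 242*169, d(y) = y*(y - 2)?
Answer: 40640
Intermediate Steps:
d(y) = y*(-2 + y)
A = -40640 (A = 3 + (17*(-2 + 17) - 242*169) = 3 + (17*15 - 40898) = 3 + (255 - 40898) = 3 - 40643 = -40640)
-A = -1*(-40640) = 40640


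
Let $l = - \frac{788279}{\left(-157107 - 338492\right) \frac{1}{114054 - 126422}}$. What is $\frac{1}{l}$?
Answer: $- \frac{495599}{9749434672} \approx -5.0834 \cdot 10^{-5}$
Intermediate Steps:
$l = - \frac{9749434672}{495599}$ ($l = - \frac{788279}{\left(-495599\right) \frac{1}{-12368}} = - \frac{788279}{\left(-495599\right) \left(- \frac{1}{12368}\right)} = - \frac{788279}{\frac{495599}{12368}} = \left(-788279\right) \frac{12368}{495599} = - \frac{9749434672}{495599} \approx -19672.0$)
$\frac{1}{l} = \frac{1}{- \frac{9749434672}{495599}} = - \frac{495599}{9749434672}$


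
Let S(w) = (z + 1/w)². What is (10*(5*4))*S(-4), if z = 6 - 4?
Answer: 1225/2 ≈ 612.50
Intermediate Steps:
z = 2
S(w) = (2 + 1/w)²
(10*(5*4))*S(-4) = (10*(5*4))*((1 + 2*(-4))²/(-4)²) = (10*20)*((1 - 8)²/16) = 200*((1/16)*(-7)²) = 200*((1/16)*49) = 200*(49/16) = 1225/2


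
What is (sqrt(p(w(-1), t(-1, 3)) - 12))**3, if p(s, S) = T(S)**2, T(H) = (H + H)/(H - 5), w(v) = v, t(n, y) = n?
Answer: -107*I*sqrt(107)/27 ≈ -40.993*I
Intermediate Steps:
T(H) = 2*H/(-5 + H) (T(H) = (2*H)/(-5 + H) = 2*H/(-5 + H))
p(s, S) = 4*S**2/(-5 + S)**2 (p(s, S) = (2*S/(-5 + S))**2 = 4*S**2/(-5 + S)**2)
(sqrt(p(w(-1), t(-1, 3)) - 12))**3 = (sqrt(4*(-1)**2/(-5 - 1)**2 - 12))**3 = (sqrt(4*1/(-6)**2 - 12))**3 = (sqrt(4*1*(1/36) - 12))**3 = (sqrt(1/9 - 12))**3 = (sqrt(-107/9))**3 = (I*sqrt(107)/3)**3 = -107*I*sqrt(107)/27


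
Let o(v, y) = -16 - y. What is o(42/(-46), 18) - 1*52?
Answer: -86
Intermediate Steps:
o(42/(-46), 18) - 1*52 = (-16 - 1*18) - 1*52 = (-16 - 18) - 52 = -34 - 52 = -86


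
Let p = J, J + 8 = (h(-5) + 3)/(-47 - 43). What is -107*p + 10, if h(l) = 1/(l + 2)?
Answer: 117338/135 ≈ 869.17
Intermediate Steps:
h(l) = 1/(2 + l)
J = -1084/135 (J = -8 + (1/(2 - 5) + 3)/(-47 - 43) = -8 + (1/(-3) + 3)/(-90) = -8 + (-⅓ + 3)*(-1/90) = -8 + (8/3)*(-1/90) = -8 - 4/135 = -1084/135 ≈ -8.0296)
p = -1084/135 ≈ -8.0296
-107*p + 10 = -107*(-1084/135) + 10 = 115988/135 + 10 = 117338/135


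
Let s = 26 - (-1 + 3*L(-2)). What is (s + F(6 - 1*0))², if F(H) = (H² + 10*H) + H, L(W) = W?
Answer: 18225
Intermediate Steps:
s = 33 (s = 26 - (-1 + 3*(-2)) = 26 - (-1 - 6) = 26 - 1*(-7) = 26 + 7 = 33)
F(H) = H² + 11*H
(s + F(6 - 1*0))² = (33 + (6 - 1*0)*(11 + (6 - 1*0)))² = (33 + (6 + 0)*(11 + (6 + 0)))² = (33 + 6*(11 + 6))² = (33 + 6*17)² = (33 + 102)² = 135² = 18225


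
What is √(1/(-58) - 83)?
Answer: 3*I*√31030/58 ≈ 9.1114*I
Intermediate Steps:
√(1/(-58) - 83) = √(-1/58 - 83) = √(-4815/58) = 3*I*√31030/58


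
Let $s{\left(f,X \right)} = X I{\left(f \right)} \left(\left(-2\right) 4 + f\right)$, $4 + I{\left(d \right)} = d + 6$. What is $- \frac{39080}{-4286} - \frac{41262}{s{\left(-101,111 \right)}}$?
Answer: $\frac{7772202358}{855629181} \approx 9.0836$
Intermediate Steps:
$I{\left(d \right)} = 2 + d$ ($I{\left(d \right)} = -4 + \left(d + 6\right) = -4 + \left(6 + d\right) = 2 + d$)
$s{\left(f,X \right)} = X \left(-8 + f\right) \left(2 + f\right)$ ($s{\left(f,X \right)} = X \left(2 + f\right) \left(\left(-2\right) 4 + f\right) = X \left(2 + f\right) \left(-8 + f\right) = X \left(-8 + f\right) \left(2 + f\right)$)
$- \frac{39080}{-4286} - \frac{41262}{s{\left(-101,111 \right)}} = - \frac{39080}{-4286} - \frac{41262}{111 \left(-8 - 101\right) \left(2 - 101\right)} = \left(-39080\right) \left(- \frac{1}{4286}\right) - \frac{41262}{111 \left(-109\right) \left(-99\right)} = \frac{19540}{2143} - \frac{41262}{1197801} = \frac{19540}{2143} - \frac{13754}{399267} = \frac{7772202358}{855629181}$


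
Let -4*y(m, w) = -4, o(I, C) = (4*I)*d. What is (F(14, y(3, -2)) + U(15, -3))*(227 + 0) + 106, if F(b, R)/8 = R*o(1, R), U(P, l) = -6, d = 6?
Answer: 42328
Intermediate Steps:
o(I, C) = 24*I (o(I, C) = (4*I)*6 = 24*I)
y(m, w) = 1 (y(m, w) = -¼*(-4) = 1)
F(b, R) = 192*R (F(b, R) = 8*(R*(24*1)) = 8*(R*24) = 8*(24*R) = 192*R)
(F(14, y(3, -2)) + U(15, -3))*(227 + 0) + 106 = (192*1 - 6)*(227 + 0) + 106 = (192 - 6)*227 + 106 = 186*227 + 106 = 42222 + 106 = 42328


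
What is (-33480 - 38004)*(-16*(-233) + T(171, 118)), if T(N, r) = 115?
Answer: -274713012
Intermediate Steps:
(-33480 - 38004)*(-16*(-233) + T(171, 118)) = (-33480 - 38004)*(-16*(-233) + 115) = -71484*(3728 + 115) = -71484*3843 = -274713012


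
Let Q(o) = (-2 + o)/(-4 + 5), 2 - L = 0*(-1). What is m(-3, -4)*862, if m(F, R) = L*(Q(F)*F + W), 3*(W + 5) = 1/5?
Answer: 260324/15 ≈ 17355.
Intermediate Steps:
W = -74/15 (W = -5 + (1/5)/3 = -5 + (1*(1/5))/3 = -5 + (1/3)*(1/5) = -5 + 1/15 = -74/15 ≈ -4.9333)
L = 2 (L = 2 - 0*(-1) = 2 - 1*0 = 2 + 0 = 2)
Q(o) = -2 + o (Q(o) = (-2 + o)/1 = (-2 + o)*1 = -2 + o)
m(F, R) = -148/15 + 2*F*(-2 + F) (m(F, R) = 2*((-2 + F)*F - 74/15) = 2*(F*(-2 + F) - 74/15) = 2*(-74/15 + F*(-2 + F)) = -148/15 + 2*F*(-2 + F))
m(-3, -4)*862 = (-148/15 + 2*(-3)*(-2 - 3))*862 = (-148/15 + 2*(-3)*(-5))*862 = (-148/15 + 30)*862 = (302/15)*862 = 260324/15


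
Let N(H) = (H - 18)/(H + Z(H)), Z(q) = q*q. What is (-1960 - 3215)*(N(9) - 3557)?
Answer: 36815985/2 ≈ 1.8408e+7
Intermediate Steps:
Z(q) = q**2
N(H) = (-18 + H)/(H + H**2) (N(H) = (H - 18)/(H + H**2) = (-18 + H)/(H + H**2))
(-1960 - 3215)*(N(9) - 3557) = (-1960 - 3215)*((-18 + 9)/(9*(1 + 9)) - 3557) = -5175*((1/9)*(-9)/10 - 3557) = -5175*((1/9)*(1/10)*(-9) - 3557) = -5175*(-1/10 - 3557) = -5175*(-35571/10) = 36815985/2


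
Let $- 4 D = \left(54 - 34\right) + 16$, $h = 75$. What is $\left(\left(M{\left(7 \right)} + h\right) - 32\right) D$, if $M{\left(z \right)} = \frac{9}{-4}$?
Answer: $- \frac{1467}{4} \approx -366.75$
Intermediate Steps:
$M{\left(z \right)} = - \frac{9}{4}$ ($M{\left(z \right)} = 9 \left(- \frac{1}{4}\right) = - \frac{9}{4}$)
$D = -9$ ($D = - \frac{\left(54 - 34\right) + 16}{4} = - \frac{20 + 16}{4} = \left(- \frac{1}{4}\right) 36 = -9$)
$\left(\left(M{\left(7 \right)} + h\right) - 32\right) D = \left(\left(- \frac{9}{4} + 75\right) - 32\right) \left(-9\right) = \left(\frac{291}{4} - 32\right) \left(-9\right) = \frac{163}{4} \left(-9\right) = - \frac{1467}{4}$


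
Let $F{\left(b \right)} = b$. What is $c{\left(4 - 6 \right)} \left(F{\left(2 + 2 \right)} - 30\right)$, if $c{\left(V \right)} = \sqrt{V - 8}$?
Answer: $- 26 i \sqrt{10} \approx - 82.219 i$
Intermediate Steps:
$c{\left(V \right)} = \sqrt{-8 + V}$
$c{\left(4 - 6 \right)} \left(F{\left(2 + 2 \right)} - 30\right) = \sqrt{-8 + \left(4 - 6\right)} \left(\left(2 + 2\right) - 30\right) = \sqrt{-8 + \left(4 - 6\right)} \left(4 - 30\right) = \sqrt{-8 - 2} \left(-26\right) = \sqrt{-10} \left(-26\right) = i \sqrt{10} \left(-26\right) = - 26 i \sqrt{10}$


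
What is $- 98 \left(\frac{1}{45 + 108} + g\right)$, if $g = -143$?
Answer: $\frac{2144044}{153} \approx 14013.0$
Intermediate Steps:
$- 98 \left(\frac{1}{45 + 108} + g\right) = - 98 \left(\frac{1}{45 + 108} - 143\right) = - 98 \left(\frac{1}{153} - 143\right) = \left(-98\right) \left(- \frac{21878}{153}\right) = \frac{2144044}{153}$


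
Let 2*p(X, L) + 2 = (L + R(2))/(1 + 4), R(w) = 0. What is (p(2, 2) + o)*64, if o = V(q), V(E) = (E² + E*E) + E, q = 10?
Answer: 66944/5 ≈ 13389.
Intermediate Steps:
V(E) = E + 2*E² (V(E) = (E² + E²) + E = 2*E² + E = E + 2*E²)
p(X, L) = -1 + L/10 (p(X, L) = -1 + ((L + 0)/(1 + 4))/2 = -1 + (L/5)/2 = -1 + L/10)
o = 210 (o = 10*(1 + 2*10) = 10*(1 + 20) = 10*21 = 210)
(p(2, 2) + o)*64 = ((-1 + (⅒)*2) + 210)*64 = ((-1 + ⅕) + 210)*64 = (-⅘ + 210)*64 = (1046/5)*64 = 66944/5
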